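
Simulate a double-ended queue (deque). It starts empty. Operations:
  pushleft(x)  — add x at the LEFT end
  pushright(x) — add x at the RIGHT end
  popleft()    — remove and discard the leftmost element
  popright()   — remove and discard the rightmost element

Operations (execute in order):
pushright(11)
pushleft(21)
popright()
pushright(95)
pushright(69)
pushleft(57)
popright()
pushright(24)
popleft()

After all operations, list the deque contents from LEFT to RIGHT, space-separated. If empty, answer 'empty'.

Answer: 21 95 24

Derivation:
pushright(11): [11]
pushleft(21): [21, 11]
popright(): [21]
pushright(95): [21, 95]
pushright(69): [21, 95, 69]
pushleft(57): [57, 21, 95, 69]
popright(): [57, 21, 95]
pushright(24): [57, 21, 95, 24]
popleft(): [21, 95, 24]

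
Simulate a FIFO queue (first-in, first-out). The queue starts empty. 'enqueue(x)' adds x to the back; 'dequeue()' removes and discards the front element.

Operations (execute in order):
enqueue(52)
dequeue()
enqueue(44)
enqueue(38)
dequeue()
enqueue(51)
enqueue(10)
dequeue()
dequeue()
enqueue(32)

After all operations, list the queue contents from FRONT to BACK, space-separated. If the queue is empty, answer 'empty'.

Answer: 10 32

Derivation:
enqueue(52): [52]
dequeue(): []
enqueue(44): [44]
enqueue(38): [44, 38]
dequeue(): [38]
enqueue(51): [38, 51]
enqueue(10): [38, 51, 10]
dequeue(): [51, 10]
dequeue(): [10]
enqueue(32): [10, 32]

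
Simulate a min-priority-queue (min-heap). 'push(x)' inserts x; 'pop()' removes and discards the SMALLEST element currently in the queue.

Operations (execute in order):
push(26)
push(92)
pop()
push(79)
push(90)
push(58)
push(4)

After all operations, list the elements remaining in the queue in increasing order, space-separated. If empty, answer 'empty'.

push(26): heap contents = [26]
push(92): heap contents = [26, 92]
pop() → 26: heap contents = [92]
push(79): heap contents = [79, 92]
push(90): heap contents = [79, 90, 92]
push(58): heap contents = [58, 79, 90, 92]
push(4): heap contents = [4, 58, 79, 90, 92]

Answer: 4 58 79 90 92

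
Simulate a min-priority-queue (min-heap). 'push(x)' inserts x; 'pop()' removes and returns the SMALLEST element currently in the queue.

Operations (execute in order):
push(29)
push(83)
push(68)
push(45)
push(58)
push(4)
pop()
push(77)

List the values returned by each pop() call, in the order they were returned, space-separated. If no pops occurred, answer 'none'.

Answer: 4

Derivation:
push(29): heap contents = [29]
push(83): heap contents = [29, 83]
push(68): heap contents = [29, 68, 83]
push(45): heap contents = [29, 45, 68, 83]
push(58): heap contents = [29, 45, 58, 68, 83]
push(4): heap contents = [4, 29, 45, 58, 68, 83]
pop() → 4: heap contents = [29, 45, 58, 68, 83]
push(77): heap contents = [29, 45, 58, 68, 77, 83]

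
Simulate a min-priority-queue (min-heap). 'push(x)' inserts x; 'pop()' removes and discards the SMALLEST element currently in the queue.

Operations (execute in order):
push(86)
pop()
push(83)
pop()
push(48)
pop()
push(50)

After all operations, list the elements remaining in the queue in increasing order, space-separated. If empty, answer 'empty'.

push(86): heap contents = [86]
pop() → 86: heap contents = []
push(83): heap contents = [83]
pop() → 83: heap contents = []
push(48): heap contents = [48]
pop() → 48: heap contents = []
push(50): heap contents = [50]

Answer: 50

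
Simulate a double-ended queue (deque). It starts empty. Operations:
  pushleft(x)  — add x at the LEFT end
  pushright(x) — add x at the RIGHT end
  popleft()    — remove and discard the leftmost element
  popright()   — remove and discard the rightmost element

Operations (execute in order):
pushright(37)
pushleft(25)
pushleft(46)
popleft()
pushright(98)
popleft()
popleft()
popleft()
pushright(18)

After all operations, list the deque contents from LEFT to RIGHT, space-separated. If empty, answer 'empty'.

pushright(37): [37]
pushleft(25): [25, 37]
pushleft(46): [46, 25, 37]
popleft(): [25, 37]
pushright(98): [25, 37, 98]
popleft(): [37, 98]
popleft(): [98]
popleft(): []
pushright(18): [18]

Answer: 18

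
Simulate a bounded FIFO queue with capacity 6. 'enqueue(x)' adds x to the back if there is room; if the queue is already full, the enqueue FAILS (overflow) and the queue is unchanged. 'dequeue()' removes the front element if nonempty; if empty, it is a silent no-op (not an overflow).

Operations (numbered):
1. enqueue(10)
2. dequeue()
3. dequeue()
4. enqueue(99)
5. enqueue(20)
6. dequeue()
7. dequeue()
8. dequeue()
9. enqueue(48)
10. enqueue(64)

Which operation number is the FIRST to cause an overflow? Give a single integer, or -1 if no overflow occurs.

Answer: -1

Derivation:
1. enqueue(10): size=1
2. dequeue(): size=0
3. dequeue(): empty, no-op, size=0
4. enqueue(99): size=1
5. enqueue(20): size=2
6. dequeue(): size=1
7. dequeue(): size=0
8. dequeue(): empty, no-op, size=0
9. enqueue(48): size=1
10. enqueue(64): size=2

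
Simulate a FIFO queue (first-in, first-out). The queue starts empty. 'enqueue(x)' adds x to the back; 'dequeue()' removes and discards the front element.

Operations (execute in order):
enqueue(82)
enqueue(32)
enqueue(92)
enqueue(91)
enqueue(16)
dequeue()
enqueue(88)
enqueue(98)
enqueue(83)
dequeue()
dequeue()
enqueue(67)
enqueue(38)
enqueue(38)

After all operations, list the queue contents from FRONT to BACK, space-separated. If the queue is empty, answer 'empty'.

enqueue(82): [82]
enqueue(32): [82, 32]
enqueue(92): [82, 32, 92]
enqueue(91): [82, 32, 92, 91]
enqueue(16): [82, 32, 92, 91, 16]
dequeue(): [32, 92, 91, 16]
enqueue(88): [32, 92, 91, 16, 88]
enqueue(98): [32, 92, 91, 16, 88, 98]
enqueue(83): [32, 92, 91, 16, 88, 98, 83]
dequeue(): [92, 91, 16, 88, 98, 83]
dequeue(): [91, 16, 88, 98, 83]
enqueue(67): [91, 16, 88, 98, 83, 67]
enqueue(38): [91, 16, 88, 98, 83, 67, 38]
enqueue(38): [91, 16, 88, 98, 83, 67, 38, 38]

Answer: 91 16 88 98 83 67 38 38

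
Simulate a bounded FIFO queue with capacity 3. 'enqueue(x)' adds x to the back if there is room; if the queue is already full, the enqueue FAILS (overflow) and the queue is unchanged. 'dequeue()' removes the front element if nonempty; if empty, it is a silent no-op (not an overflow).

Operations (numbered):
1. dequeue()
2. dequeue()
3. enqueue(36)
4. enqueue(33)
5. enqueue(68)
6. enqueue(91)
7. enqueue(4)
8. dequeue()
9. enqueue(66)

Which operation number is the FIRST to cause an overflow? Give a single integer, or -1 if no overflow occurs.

Answer: 6

Derivation:
1. dequeue(): empty, no-op, size=0
2. dequeue(): empty, no-op, size=0
3. enqueue(36): size=1
4. enqueue(33): size=2
5. enqueue(68): size=3
6. enqueue(91): size=3=cap → OVERFLOW (fail)
7. enqueue(4): size=3=cap → OVERFLOW (fail)
8. dequeue(): size=2
9. enqueue(66): size=3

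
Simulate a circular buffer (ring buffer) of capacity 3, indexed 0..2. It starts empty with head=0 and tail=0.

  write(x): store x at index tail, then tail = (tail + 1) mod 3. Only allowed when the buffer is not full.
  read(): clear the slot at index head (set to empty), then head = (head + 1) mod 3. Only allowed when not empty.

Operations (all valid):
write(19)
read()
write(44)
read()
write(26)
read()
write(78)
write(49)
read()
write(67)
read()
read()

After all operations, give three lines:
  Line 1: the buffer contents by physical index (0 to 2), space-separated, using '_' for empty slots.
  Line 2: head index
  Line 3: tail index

write(19): buf=[19 _ _], head=0, tail=1, size=1
read(): buf=[_ _ _], head=1, tail=1, size=0
write(44): buf=[_ 44 _], head=1, tail=2, size=1
read(): buf=[_ _ _], head=2, tail=2, size=0
write(26): buf=[_ _ 26], head=2, tail=0, size=1
read(): buf=[_ _ _], head=0, tail=0, size=0
write(78): buf=[78 _ _], head=0, tail=1, size=1
write(49): buf=[78 49 _], head=0, tail=2, size=2
read(): buf=[_ 49 _], head=1, tail=2, size=1
write(67): buf=[_ 49 67], head=1, tail=0, size=2
read(): buf=[_ _ 67], head=2, tail=0, size=1
read(): buf=[_ _ _], head=0, tail=0, size=0

Answer: _ _ _
0
0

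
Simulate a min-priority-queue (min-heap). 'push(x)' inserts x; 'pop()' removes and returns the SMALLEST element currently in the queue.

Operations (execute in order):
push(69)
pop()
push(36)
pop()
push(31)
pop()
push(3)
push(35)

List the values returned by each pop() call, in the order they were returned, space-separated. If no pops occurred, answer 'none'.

push(69): heap contents = [69]
pop() → 69: heap contents = []
push(36): heap contents = [36]
pop() → 36: heap contents = []
push(31): heap contents = [31]
pop() → 31: heap contents = []
push(3): heap contents = [3]
push(35): heap contents = [3, 35]

Answer: 69 36 31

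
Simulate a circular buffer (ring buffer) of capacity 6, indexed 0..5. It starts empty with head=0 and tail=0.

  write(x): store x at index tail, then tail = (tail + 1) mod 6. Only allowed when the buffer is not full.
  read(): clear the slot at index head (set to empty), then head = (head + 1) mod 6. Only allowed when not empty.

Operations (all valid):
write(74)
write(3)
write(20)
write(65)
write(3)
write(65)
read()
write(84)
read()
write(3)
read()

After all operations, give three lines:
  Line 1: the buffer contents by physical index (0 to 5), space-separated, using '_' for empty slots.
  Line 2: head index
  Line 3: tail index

Answer: 84 3 _ 65 3 65
3
2

Derivation:
write(74): buf=[74 _ _ _ _ _], head=0, tail=1, size=1
write(3): buf=[74 3 _ _ _ _], head=0, tail=2, size=2
write(20): buf=[74 3 20 _ _ _], head=0, tail=3, size=3
write(65): buf=[74 3 20 65 _ _], head=0, tail=4, size=4
write(3): buf=[74 3 20 65 3 _], head=0, tail=5, size=5
write(65): buf=[74 3 20 65 3 65], head=0, tail=0, size=6
read(): buf=[_ 3 20 65 3 65], head=1, tail=0, size=5
write(84): buf=[84 3 20 65 3 65], head=1, tail=1, size=6
read(): buf=[84 _ 20 65 3 65], head=2, tail=1, size=5
write(3): buf=[84 3 20 65 3 65], head=2, tail=2, size=6
read(): buf=[84 3 _ 65 3 65], head=3, tail=2, size=5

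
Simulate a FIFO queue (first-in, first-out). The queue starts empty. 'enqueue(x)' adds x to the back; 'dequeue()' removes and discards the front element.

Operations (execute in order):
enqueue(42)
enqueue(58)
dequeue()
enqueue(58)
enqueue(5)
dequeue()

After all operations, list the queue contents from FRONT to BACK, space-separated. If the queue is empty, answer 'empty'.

Answer: 58 5

Derivation:
enqueue(42): [42]
enqueue(58): [42, 58]
dequeue(): [58]
enqueue(58): [58, 58]
enqueue(5): [58, 58, 5]
dequeue(): [58, 5]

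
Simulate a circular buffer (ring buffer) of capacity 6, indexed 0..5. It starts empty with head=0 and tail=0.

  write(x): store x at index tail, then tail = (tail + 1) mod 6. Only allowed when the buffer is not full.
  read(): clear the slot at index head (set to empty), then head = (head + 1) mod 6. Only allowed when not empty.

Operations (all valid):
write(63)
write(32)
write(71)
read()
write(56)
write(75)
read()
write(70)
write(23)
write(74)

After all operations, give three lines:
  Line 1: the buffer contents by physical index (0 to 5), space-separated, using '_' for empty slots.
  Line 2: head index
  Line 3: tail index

write(63): buf=[63 _ _ _ _ _], head=0, tail=1, size=1
write(32): buf=[63 32 _ _ _ _], head=0, tail=2, size=2
write(71): buf=[63 32 71 _ _ _], head=0, tail=3, size=3
read(): buf=[_ 32 71 _ _ _], head=1, tail=3, size=2
write(56): buf=[_ 32 71 56 _ _], head=1, tail=4, size=3
write(75): buf=[_ 32 71 56 75 _], head=1, tail=5, size=4
read(): buf=[_ _ 71 56 75 _], head=2, tail=5, size=3
write(70): buf=[_ _ 71 56 75 70], head=2, tail=0, size=4
write(23): buf=[23 _ 71 56 75 70], head=2, tail=1, size=5
write(74): buf=[23 74 71 56 75 70], head=2, tail=2, size=6

Answer: 23 74 71 56 75 70
2
2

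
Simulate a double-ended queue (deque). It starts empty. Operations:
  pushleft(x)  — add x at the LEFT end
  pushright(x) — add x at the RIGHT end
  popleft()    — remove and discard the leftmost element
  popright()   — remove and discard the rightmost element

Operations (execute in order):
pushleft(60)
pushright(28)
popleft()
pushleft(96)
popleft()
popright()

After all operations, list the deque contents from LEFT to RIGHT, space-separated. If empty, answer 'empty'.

Answer: empty

Derivation:
pushleft(60): [60]
pushright(28): [60, 28]
popleft(): [28]
pushleft(96): [96, 28]
popleft(): [28]
popright(): []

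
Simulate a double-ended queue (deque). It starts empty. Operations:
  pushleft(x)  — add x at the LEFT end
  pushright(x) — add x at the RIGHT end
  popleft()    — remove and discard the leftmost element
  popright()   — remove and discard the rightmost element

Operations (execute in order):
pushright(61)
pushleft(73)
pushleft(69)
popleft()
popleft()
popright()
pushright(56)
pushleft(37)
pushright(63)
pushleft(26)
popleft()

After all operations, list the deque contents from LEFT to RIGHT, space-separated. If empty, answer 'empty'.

pushright(61): [61]
pushleft(73): [73, 61]
pushleft(69): [69, 73, 61]
popleft(): [73, 61]
popleft(): [61]
popright(): []
pushright(56): [56]
pushleft(37): [37, 56]
pushright(63): [37, 56, 63]
pushleft(26): [26, 37, 56, 63]
popleft(): [37, 56, 63]

Answer: 37 56 63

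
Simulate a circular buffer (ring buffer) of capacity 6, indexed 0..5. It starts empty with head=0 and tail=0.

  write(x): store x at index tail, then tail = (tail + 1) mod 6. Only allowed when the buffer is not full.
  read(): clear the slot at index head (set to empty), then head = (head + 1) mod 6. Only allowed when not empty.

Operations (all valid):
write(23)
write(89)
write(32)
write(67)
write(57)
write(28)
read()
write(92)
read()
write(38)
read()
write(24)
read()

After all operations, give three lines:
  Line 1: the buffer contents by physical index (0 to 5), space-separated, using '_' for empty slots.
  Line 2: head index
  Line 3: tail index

write(23): buf=[23 _ _ _ _ _], head=0, tail=1, size=1
write(89): buf=[23 89 _ _ _ _], head=0, tail=2, size=2
write(32): buf=[23 89 32 _ _ _], head=0, tail=3, size=3
write(67): buf=[23 89 32 67 _ _], head=0, tail=4, size=4
write(57): buf=[23 89 32 67 57 _], head=0, tail=5, size=5
write(28): buf=[23 89 32 67 57 28], head=0, tail=0, size=6
read(): buf=[_ 89 32 67 57 28], head=1, tail=0, size=5
write(92): buf=[92 89 32 67 57 28], head=1, tail=1, size=6
read(): buf=[92 _ 32 67 57 28], head=2, tail=1, size=5
write(38): buf=[92 38 32 67 57 28], head=2, tail=2, size=6
read(): buf=[92 38 _ 67 57 28], head=3, tail=2, size=5
write(24): buf=[92 38 24 67 57 28], head=3, tail=3, size=6
read(): buf=[92 38 24 _ 57 28], head=4, tail=3, size=5

Answer: 92 38 24 _ 57 28
4
3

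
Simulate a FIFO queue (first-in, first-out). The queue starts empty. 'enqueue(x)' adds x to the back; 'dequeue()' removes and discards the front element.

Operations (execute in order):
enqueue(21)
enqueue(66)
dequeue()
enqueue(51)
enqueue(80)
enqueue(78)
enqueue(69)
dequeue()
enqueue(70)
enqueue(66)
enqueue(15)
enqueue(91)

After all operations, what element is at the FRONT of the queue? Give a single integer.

enqueue(21): queue = [21]
enqueue(66): queue = [21, 66]
dequeue(): queue = [66]
enqueue(51): queue = [66, 51]
enqueue(80): queue = [66, 51, 80]
enqueue(78): queue = [66, 51, 80, 78]
enqueue(69): queue = [66, 51, 80, 78, 69]
dequeue(): queue = [51, 80, 78, 69]
enqueue(70): queue = [51, 80, 78, 69, 70]
enqueue(66): queue = [51, 80, 78, 69, 70, 66]
enqueue(15): queue = [51, 80, 78, 69, 70, 66, 15]
enqueue(91): queue = [51, 80, 78, 69, 70, 66, 15, 91]

Answer: 51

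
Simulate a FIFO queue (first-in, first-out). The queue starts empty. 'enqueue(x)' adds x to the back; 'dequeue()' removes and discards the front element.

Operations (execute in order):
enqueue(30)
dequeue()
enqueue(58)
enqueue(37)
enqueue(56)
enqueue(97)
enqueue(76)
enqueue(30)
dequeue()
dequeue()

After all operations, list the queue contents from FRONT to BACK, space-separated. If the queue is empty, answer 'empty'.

Answer: 56 97 76 30

Derivation:
enqueue(30): [30]
dequeue(): []
enqueue(58): [58]
enqueue(37): [58, 37]
enqueue(56): [58, 37, 56]
enqueue(97): [58, 37, 56, 97]
enqueue(76): [58, 37, 56, 97, 76]
enqueue(30): [58, 37, 56, 97, 76, 30]
dequeue(): [37, 56, 97, 76, 30]
dequeue(): [56, 97, 76, 30]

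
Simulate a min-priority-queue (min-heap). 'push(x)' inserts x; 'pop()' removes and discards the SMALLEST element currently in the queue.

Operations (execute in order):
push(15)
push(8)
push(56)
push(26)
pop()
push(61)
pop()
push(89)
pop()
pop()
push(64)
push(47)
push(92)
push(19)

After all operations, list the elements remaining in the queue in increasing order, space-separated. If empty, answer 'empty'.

Answer: 19 47 61 64 89 92

Derivation:
push(15): heap contents = [15]
push(8): heap contents = [8, 15]
push(56): heap contents = [8, 15, 56]
push(26): heap contents = [8, 15, 26, 56]
pop() → 8: heap contents = [15, 26, 56]
push(61): heap contents = [15, 26, 56, 61]
pop() → 15: heap contents = [26, 56, 61]
push(89): heap contents = [26, 56, 61, 89]
pop() → 26: heap contents = [56, 61, 89]
pop() → 56: heap contents = [61, 89]
push(64): heap contents = [61, 64, 89]
push(47): heap contents = [47, 61, 64, 89]
push(92): heap contents = [47, 61, 64, 89, 92]
push(19): heap contents = [19, 47, 61, 64, 89, 92]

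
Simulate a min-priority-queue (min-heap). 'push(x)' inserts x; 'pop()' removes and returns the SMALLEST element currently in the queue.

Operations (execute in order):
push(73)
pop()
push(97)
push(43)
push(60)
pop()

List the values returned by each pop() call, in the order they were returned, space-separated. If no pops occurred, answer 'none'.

push(73): heap contents = [73]
pop() → 73: heap contents = []
push(97): heap contents = [97]
push(43): heap contents = [43, 97]
push(60): heap contents = [43, 60, 97]
pop() → 43: heap contents = [60, 97]

Answer: 73 43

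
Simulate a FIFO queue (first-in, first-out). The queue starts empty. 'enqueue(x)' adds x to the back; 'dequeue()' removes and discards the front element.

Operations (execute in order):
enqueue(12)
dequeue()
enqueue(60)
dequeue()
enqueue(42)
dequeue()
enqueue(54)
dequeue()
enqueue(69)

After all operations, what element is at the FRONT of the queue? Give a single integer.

enqueue(12): queue = [12]
dequeue(): queue = []
enqueue(60): queue = [60]
dequeue(): queue = []
enqueue(42): queue = [42]
dequeue(): queue = []
enqueue(54): queue = [54]
dequeue(): queue = []
enqueue(69): queue = [69]

Answer: 69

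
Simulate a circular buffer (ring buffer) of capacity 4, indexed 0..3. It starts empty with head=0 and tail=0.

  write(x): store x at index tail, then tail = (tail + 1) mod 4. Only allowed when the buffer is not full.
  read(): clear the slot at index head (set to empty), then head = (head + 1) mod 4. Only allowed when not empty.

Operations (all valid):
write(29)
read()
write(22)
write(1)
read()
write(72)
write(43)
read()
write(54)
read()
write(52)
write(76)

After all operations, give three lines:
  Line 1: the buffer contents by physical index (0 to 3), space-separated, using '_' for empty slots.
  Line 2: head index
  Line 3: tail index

Answer: 43 54 52 76
0
0

Derivation:
write(29): buf=[29 _ _ _], head=0, tail=1, size=1
read(): buf=[_ _ _ _], head=1, tail=1, size=0
write(22): buf=[_ 22 _ _], head=1, tail=2, size=1
write(1): buf=[_ 22 1 _], head=1, tail=3, size=2
read(): buf=[_ _ 1 _], head=2, tail=3, size=1
write(72): buf=[_ _ 1 72], head=2, tail=0, size=2
write(43): buf=[43 _ 1 72], head=2, tail=1, size=3
read(): buf=[43 _ _ 72], head=3, tail=1, size=2
write(54): buf=[43 54 _ 72], head=3, tail=2, size=3
read(): buf=[43 54 _ _], head=0, tail=2, size=2
write(52): buf=[43 54 52 _], head=0, tail=3, size=3
write(76): buf=[43 54 52 76], head=0, tail=0, size=4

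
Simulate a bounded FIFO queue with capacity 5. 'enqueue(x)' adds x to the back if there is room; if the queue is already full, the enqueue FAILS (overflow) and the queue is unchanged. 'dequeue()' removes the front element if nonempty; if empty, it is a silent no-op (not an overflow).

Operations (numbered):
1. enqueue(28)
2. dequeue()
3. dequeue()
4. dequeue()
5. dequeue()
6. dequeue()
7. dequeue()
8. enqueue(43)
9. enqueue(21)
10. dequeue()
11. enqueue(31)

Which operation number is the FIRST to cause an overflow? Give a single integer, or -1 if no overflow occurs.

1. enqueue(28): size=1
2. dequeue(): size=0
3. dequeue(): empty, no-op, size=0
4. dequeue(): empty, no-op, size=0
5. dequeue(): empty, no-op, size=0
6. dequeue(): empty, no-op, size=0
7. dequeue(): empty, no-op, size=0
8. enqueue(43): size=1
9. enqueue(21): size=2
10. dequeue(): size=1
11. enqueue(31): size=2

Answer: -1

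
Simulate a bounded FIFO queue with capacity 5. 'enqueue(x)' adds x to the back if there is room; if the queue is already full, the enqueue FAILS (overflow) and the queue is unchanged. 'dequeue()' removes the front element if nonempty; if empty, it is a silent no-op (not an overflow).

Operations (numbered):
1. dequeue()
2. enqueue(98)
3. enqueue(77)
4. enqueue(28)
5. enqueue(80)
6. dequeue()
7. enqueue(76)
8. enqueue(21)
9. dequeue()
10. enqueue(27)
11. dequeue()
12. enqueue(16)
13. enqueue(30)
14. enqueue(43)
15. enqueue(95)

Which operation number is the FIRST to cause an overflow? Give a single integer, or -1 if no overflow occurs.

Answer: 13

Derivation:
1. dequeue(): empty, no-op, size=0
2. enqueue(98): size=1
3. enqueue(77): size=2
4. enqueue(28): size=3
5. enqueue(80): size=4
6. dequeue(): size=3
7. enqueue(76): size=4
8. enqueue(21): size=5
9. dequeue(): size=4
10. enqueue(27): size=5
11. dequeue(): size=4
12. enqueue(16): size=5
13. enqueue(30): size=5=cap → OVERFLOW (fail)
14. enqueue(43): size=5=cap → OVERFLOW (fail)
15. enqueue(95): size=5=cap → OVERFLOW (fail)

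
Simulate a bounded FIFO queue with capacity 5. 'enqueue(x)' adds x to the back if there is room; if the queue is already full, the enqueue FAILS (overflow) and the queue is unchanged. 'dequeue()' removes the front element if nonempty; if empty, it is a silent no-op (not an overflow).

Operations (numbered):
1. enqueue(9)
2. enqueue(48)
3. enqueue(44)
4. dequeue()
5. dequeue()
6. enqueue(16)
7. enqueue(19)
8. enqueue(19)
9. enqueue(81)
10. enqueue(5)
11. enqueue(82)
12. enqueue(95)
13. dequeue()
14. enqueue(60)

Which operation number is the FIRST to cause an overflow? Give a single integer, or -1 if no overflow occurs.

Answer: 10

Derivation:
1. enqueue(9): size=1
2. enqueue(48): size=2
3. enqueue(44): size=3
4. dequeue(): size=2
5. dequeue(): size=1
6. enqueue(16): size=2
7. enqueue(19): size=3
8. enqueue(19): size=4
9. enqueue(81): size=5
10. enqueue(5): size=5=cap → OVERFLOW (fail)
11. enqueue(82): size=5=cap → OVERFLOW (fail)
12. enqueue(95): size=5=cap → OVERFLOW (fail)
13. dequeue(): size=4
14. enqueue(60): size=5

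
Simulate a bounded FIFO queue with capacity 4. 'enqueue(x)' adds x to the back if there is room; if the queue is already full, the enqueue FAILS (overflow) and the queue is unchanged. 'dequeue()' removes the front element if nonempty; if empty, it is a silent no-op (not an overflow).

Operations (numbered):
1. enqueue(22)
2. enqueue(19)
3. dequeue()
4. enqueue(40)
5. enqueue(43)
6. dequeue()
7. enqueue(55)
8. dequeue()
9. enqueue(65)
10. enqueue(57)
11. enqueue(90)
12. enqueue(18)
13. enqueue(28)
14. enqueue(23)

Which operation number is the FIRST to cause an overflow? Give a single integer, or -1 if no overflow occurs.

Answer: 11

Derivation:
1. enqueue(22): size=1
2. enqueue(19): size=2
3. dequeue(): size=1
4. enqueue(40): size=2
5. enqueue(43): size=3
6. dequeue(): size=2
7. enqueue(55): size=3
8. dequeue(): size=2
9. enqueue(65): size=3
10. enqueue(57): size=4
11. enqueue(90): size=4=cap → OVERFLOW (fail)
12. enqueue(18): size=4=cap → OVERFLOW (fail)
13. enqueue(28): size=4=cap → OVERFLOW (fail)
14. enqueue(23): size=4=cap → OVERFLOW (fail)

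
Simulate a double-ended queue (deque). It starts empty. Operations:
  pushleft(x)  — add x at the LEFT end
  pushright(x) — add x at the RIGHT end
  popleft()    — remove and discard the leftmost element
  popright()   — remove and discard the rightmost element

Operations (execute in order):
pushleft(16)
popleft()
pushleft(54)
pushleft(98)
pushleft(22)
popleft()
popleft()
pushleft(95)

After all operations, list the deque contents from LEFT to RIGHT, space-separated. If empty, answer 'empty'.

pushleft(16): [16]
popleft(): []
pushleft(54): [54]
pushleft(98): [98, 54]
pushleft(22): [22, 98, 54]
popleft(): [98, 54]
popleft(): [54]
pushleft(95): [95, 54]

Answer: 95 54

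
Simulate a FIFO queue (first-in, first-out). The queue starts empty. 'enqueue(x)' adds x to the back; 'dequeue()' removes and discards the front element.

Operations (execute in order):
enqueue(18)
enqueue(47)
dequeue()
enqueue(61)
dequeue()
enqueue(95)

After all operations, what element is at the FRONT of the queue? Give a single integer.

enqueue(18): queue = [18]
enqueue(47): queue = [18, 47]
dequeue(): queue = [47]
enqueue(61): queue = [47, 61]
dequeue(): queue = [61]
enqueue(95): queue = [61, 95]

Answer: 61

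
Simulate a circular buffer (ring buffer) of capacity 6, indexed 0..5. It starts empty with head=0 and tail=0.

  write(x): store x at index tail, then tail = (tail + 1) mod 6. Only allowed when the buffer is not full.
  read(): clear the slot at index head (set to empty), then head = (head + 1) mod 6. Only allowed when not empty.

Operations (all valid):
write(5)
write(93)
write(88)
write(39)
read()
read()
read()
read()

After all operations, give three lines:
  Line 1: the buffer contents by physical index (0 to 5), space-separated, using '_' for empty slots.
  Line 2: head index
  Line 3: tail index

write(5): buf=[5 _ _ _ _ _], head=0, tail=1, size=1
write(93): buf=[5 93 _ _ _ _], head=0, tail=2, size=2
write(88): buf=[5 93 88 _ _ _], head=0, tail=3, size=3
write(39): buf=[5 93 88 39 _ _], head=0, tail=4, size=4
read(): buf=[_ 93 88 39 _ _], head=1, tail=4, size=3
read(): buf=[_ _ 88 39 _ _], head=2, tail=4, size=2
read(): buf=[_ _ _ 39 _ _], head=3, tail=4, size=1
read(): buf=[_ _ _ _ _ _], head=4, tail=4, size=0

Answer: _ _ _ _ _ _
4
4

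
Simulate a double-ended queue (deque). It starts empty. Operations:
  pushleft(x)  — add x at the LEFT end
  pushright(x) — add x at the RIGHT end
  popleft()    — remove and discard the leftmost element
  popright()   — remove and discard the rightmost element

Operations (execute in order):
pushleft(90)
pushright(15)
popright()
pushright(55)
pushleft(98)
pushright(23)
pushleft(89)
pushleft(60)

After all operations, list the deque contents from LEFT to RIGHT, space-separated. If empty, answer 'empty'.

pushleft(90): [90]
pushright(15): [90, 15]
popright(): [90]
pushright(55): [90, 55]
pushleft(98): [98, 90, 55]
pushright(23): [98, 90, 55, 23]
pushleft(89): [89, 98, 90, 55, 23]
pushleft(60): [60, 89, 98, 90, 55, 23]

Answer: 60 89 98 90 55 23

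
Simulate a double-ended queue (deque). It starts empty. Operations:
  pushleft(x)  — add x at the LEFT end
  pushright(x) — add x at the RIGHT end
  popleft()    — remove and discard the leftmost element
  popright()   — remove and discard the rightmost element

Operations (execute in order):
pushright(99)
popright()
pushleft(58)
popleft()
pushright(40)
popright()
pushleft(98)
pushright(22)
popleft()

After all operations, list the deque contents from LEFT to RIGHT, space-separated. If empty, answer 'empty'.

pushright(99): [99]
popright(): []
pushleft(58): [58]
popleft(): []
pushright(40): [40]
popright(): []
pushleft(98): [98]
pushright(22): [98, 22]
popleft(): [22]

Answer: 22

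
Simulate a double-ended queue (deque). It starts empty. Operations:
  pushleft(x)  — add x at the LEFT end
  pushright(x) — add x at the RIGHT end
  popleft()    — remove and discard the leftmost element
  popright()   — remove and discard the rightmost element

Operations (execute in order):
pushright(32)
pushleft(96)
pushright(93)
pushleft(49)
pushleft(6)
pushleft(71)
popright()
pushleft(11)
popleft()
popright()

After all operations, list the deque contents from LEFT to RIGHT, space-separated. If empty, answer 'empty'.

pushright(32): [32]
pushleft(96): [96, 32]
pushright(93): [96, 32, 93]
pushleft(49): [49, 96, 32, 93]
pushleft(6): [6, 49, 96, 32, 93]
pushleft(71): [71, 6, 49, 96, 32, 93]
popright(): [71, 6, 49, 96, 32]
pushleft(11): [11, 71, 6, 49, 96, 32]
popleft(): [71, 6, 49, 96, 32]
popright(): [71, 6, 49, 96]

Answer: 71 6 49 96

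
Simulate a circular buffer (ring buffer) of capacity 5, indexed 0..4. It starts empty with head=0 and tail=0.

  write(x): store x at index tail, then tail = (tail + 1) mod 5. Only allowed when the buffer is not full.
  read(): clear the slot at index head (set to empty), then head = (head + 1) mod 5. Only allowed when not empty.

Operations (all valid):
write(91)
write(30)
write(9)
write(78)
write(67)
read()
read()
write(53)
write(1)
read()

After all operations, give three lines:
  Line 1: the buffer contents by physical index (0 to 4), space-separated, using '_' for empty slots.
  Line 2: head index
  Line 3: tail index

Answer: 53 1 _ 78 67
3
2

Derivation:
write(91): buf=[91 _ _ _ _], head=0, tail=1, size=1
write(30): buf=[91 30 _ _ _], head=0, tail=2, size=2
write(9): buf=[91 30 9 _ _], head=0, tail=3, size=3
write(78): buf=[91 30 9 78 _], head=0, tail=4, size=4
write(67): buf=[91 30 9 78 67], head=0, tail=0, size=5
read(): buf=[_ 30 9 78 67], head=1, tail=0, size=4
read(): buf=[_ _ 9 78 67], head=2, tail=0, size=3
write(53): buf=[53 _ 9 78 67], head=2, tail=1, size=4
write(1): buf=[53 1 9 78 67], head=2, tail=2, size=5
read(): buf=[53 1 _ 78 67], head=3, tail=2, size=4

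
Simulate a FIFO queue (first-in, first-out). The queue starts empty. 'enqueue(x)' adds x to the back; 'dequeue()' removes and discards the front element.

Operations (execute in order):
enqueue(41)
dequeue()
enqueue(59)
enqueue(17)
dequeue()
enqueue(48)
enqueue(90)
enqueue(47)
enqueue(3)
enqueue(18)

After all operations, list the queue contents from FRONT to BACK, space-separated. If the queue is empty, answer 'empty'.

Answer: 17 48 90 47 3 18

Derivation:
enqueue(41): [41]
dequeue(): []
enqueue(59): [59]
enqueue(17): [59, 17]
dequeue(): [17]
enqueue(48): [17, 48]
enqueue(90): [17, 48, 90]
enqueue(47): [17, 48, 90, 47]
enqueue(3): [17, 48, 90, 47, 3]
enqueue(18): [17, 48, 90, 47, 3, 18]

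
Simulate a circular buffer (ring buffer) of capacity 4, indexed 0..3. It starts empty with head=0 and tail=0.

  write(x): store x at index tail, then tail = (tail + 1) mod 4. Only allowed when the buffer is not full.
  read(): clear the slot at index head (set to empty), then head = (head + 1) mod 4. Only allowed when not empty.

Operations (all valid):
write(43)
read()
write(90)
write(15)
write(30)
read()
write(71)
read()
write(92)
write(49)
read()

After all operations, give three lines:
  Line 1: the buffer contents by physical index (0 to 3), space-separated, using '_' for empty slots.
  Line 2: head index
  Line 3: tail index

Answer: 71 92 49 _
0
3

Derivation:
write(43): buf=[43 _ _ _], head=0, tail=1, size=1
read(): buf=[_ _ _ _], head=1, tail=1, size=0
write(90): buf=[_ 90 _ _], head=1, tail=2, size=1
write(15): buf=[_ 90 15 _], head=1, tail=3, size=2
write(30): buf=[_ 90 15 30], head=1, tail=0, size=3
read(): buf=[_ _ 15 30], head=2, tail=0, size=2
write(71): buf=[71 _ 15 30], head=2, tail=1, size=3
read(): buf=[71 _ _ 30], head=3, tail=1, size=2
write(92): buf=[71 92 _ 30], head=3, tail=2, size=3
write(49): buf=[71 92 49 30], head=3, tail=3, size=4
read(): buf=[71 92 49 _], head=0, tail=3, size=3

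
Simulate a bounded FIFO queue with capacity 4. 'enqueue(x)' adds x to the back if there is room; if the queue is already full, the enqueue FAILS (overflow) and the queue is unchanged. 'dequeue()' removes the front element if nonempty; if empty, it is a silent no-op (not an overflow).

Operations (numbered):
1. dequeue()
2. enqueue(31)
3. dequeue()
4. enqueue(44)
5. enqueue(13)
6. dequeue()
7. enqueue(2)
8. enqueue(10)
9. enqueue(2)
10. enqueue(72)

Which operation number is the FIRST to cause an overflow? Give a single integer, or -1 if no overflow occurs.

1. dequeue(): empty, no-op, size=0
2. enqueue(31): size=1
3. dequeue(): size=0
4. enqueue(44): size=1
5. enqueue(13): size=2
6. dequeue(): size=1
7. enqueue(2): size=2
8. enqueue(10): size=3
9. enqueue(2): size=4
10. enqueue(72): size=4=cap → OVERFLOW (fail)

Answer: 10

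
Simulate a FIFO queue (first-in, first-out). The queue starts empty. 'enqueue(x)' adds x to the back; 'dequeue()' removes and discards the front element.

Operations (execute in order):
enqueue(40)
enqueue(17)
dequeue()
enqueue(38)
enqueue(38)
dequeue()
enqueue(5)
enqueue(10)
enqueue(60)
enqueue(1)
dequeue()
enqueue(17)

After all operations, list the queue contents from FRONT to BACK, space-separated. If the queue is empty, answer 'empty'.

enqueue(40): [40]
enqueue(17): [40, 17]
dequeue(): [17]
enqueue(38): [17, 38]
enqueue(38): [17, 38, 38]
dequeue(): [38, 38]
enqueue(5): [38, 38, 5]
enqueue(10): [38, 38, 5, 10]
enqueue(60): [38, 38, 5, 10, 60]
enqueue(1): [38, 38, 5, 10, 60, 1]
dequeue(): [38, 5, 10, 60, 1]
enqueue(17): [38, 5, 10, 60, 1, 17]

Answer: 38 5 10 60 1 17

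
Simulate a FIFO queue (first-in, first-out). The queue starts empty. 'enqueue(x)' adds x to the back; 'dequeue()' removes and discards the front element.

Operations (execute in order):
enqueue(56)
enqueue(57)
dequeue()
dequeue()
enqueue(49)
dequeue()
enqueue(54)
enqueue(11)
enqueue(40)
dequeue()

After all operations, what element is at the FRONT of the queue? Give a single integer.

enqueue(56): queue = [56]
enqueue(57): queue = [56, 57]
dequeue(): queue = [57]
dequeue(): queue = []
enqueue(49): queue = [49]
dequeue(): queue = []
enqueue(54): queue = [54]
enqueue(11): queue = [54, 11]
enqueue(40): queue = [54, 11, 40]
dequeue(): queue = [11, 40]

Answer: 11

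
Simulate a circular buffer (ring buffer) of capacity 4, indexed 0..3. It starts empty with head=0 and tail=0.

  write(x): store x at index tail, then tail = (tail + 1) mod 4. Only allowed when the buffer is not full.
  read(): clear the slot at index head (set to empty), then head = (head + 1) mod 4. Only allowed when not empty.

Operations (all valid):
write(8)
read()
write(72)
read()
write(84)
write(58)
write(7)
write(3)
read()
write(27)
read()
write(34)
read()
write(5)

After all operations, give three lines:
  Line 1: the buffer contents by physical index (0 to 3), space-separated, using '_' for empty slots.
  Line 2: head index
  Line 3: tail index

Answer: 5 3 27 34
1
1

Derivation:
write(8): buf=[8 _ _ _], head=0, tail=1, size=1
read(): buf=[_ _ _ _], head=1, tail=1, size=0
write(72): buf=[_ 72 _ _], head=1, tail=2, size=1
read(): buf=[_ _ _ _], head=2, tail=2, size=0
write(84): buf=[_ _ 84 _], head=2, tail=3, size=1
write(58): buf=[_ _ 84 58], head=2, tail=0, size=2
write(7): buf=[7 _ 84 58], head=2, tail=1, size=3
write(3): buf=[7 3 84 58], head=2, tail=2, size=4
read(): buf=[7 3 _ 58], head=3, tail=2, size=3
write(27): buf=[7 3 27 58], head=3, tail=3, size=4
read(): buf=[7 3 27 _], head=0, tail=3, size=3
write(34): buf=[7 3 27 34], head=0, tail=0, size=4
read(): buf=[_ 3 27 34], head=1, tail=0, size=3
write(5): buf=[5 3 27 34], head=1, tail=1, size=4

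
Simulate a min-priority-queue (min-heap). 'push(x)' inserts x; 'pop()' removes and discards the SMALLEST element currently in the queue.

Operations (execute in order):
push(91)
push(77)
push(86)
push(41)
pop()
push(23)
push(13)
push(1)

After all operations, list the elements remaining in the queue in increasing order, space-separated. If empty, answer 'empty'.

push(91): heap contents = [91]
push(77): heap contents = [77, 91]
push(86): heap contents = [77, 86, 91]
push(41): heap contents = [41, 77, 86, 91]
pop() → 41: heap contents = [77, 86, 91]
push(23): heap contents = [23, 77, 86, 91]
push(13): heap contents = [13, 23, 77, 86, 91]
push(1): heap contents = [1, 13, 23, 77, 86, 91]

Answer: 1 13 23 77 86 91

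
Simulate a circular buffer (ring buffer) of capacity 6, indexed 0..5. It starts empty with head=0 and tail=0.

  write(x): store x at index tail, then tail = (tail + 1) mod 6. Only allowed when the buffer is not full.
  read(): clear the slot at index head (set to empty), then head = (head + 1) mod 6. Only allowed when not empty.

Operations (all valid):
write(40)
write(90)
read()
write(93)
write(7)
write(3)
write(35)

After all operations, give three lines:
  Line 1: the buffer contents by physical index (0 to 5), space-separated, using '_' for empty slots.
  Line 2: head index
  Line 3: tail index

write(40): buf=[40 _ _ _ _ _], head=0, tail=1, size=1
write(90): buf=[40 90 _ _ _ _], head=0, tail=2, size=2
read(): buf=[_ 90 _ _ _ _], head=1, tail=2, size=1
write(93): buf=[_ 90 93 _ _ _], head=1, tail=3, size=2
write(7): buf=[_ 90 93 7 _ _], head=1, tail=4, size=3
write(3): buf=[_ 90 93 7 3 _], head=1, tail=5, size=4
write(35): buf=[_ 90 93 7 3 35], head=1, tail=0, size=5

Answer: _ 90 93 7 3 35
1
0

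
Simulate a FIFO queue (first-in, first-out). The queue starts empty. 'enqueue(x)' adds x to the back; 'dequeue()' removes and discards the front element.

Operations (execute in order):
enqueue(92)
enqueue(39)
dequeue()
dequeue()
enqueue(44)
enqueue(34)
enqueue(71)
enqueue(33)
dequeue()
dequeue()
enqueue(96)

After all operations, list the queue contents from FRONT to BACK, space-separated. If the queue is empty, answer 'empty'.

Answer: 71 33 96

Derivation:
enqueue(92): [92]
enqueue(39): [92, 39]
dequeue(): [39]
dequeue(): []
enqueue(44): [44]
enqueue(34): [44, 34]
enqueue(71): [44, 34, 71]
enqueue(33): [44, 34, 71, 33]
dequeue(): [34, 71, 33]
dequeue(): [71, 33]
enqueue(96): [71, 33, 96]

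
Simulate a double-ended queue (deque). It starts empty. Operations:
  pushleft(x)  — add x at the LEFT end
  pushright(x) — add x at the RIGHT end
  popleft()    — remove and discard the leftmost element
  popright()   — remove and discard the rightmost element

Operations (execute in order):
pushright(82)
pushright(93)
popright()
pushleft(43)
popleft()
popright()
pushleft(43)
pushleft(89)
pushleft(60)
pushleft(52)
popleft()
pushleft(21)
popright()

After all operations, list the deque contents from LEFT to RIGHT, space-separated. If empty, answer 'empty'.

Answer: 21 60 89

Derivation:
pushright(82): [82]
pushright(93): [82, 93]
popright(): [82]
pushleft(43): [43, 82]
popleft(): [82]
popright(): []
pushleft(43): [43]
pushleft(89): [89, 43]
pushleft(60): [60, 89, 43]
pushleft(52): [52, 60, 89, 43]
popleft(): [60, 89, 43]
pushleft(21): [21, 60, 89, 43]
popright(): [21, 60, 89]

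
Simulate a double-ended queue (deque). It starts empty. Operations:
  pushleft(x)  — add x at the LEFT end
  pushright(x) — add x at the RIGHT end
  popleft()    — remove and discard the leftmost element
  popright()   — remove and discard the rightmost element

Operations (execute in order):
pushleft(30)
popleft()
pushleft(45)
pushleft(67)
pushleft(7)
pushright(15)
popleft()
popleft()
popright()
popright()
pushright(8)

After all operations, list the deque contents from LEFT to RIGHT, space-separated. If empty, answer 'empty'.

pushleft(30): [30]
popleft(): []
pushleft(45): [45]
pushleft(67): [67, 45]
pushleft(7): [7, 67, 45]
pushright(15): [7, 67, 45, 15]
popleft(): [67, 45, 15]
popleft(): [45, 15]
popright(): [45]
popright(): []
pushright(8): [8]

Answer: 8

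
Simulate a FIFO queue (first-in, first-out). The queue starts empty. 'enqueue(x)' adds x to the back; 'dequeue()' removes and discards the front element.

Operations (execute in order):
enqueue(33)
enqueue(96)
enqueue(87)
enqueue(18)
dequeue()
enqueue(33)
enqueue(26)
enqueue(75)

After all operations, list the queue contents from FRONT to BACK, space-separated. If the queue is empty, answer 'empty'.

enqueue(33): [33]
enqueue(96): [33, 96]
enqueue(87): [33, 96, 87]
enqueue(18): [33, 96, 87, 18]
dequeue(): [96, 87, 18]
enqueue(33): [96, 87, 18, 33]
enqueue(26): [96, 87, 18, 33, 26]
enqueue(75): [96, 87, 18, 33, 26, 75]

Answer: 96 87 18 33 26 75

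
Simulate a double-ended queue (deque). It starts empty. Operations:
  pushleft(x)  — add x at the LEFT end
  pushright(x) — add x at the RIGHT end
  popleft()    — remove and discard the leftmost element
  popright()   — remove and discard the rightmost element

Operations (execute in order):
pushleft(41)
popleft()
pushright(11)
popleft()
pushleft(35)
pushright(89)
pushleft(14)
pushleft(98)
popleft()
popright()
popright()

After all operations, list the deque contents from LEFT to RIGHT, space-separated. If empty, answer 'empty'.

Answer: 14

Derivation:
pushleft(41): [41]
popleft(): []
pushright(11): [11]
popleft(): []
pushleft(35): [35]
pushright(89): [35, 89]
pushleft(14): [14, 35, 89]
pushleft(98): [98, 14, 35, 89]
popleft(): [14, 35, 89]
popright(): [14, 35]
popright(): [14]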